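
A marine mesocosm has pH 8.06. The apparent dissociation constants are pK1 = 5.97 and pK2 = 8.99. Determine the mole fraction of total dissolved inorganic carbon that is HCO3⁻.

α₁ = 1 / (1 + [H⁺]/K1 + K2/[H⁺]) = 1 / (1 + 10^-2.09 + 10^-0.93)
   = 1 / (1 + 0.0081283 + 0.11749) = 1/1.1256 = 0.8884

α₁ = 0.888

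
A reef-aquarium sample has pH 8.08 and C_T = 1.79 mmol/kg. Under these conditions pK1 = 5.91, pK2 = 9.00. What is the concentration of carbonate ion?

α₂ = 1 / (1 + [H⁺]/K2 + [H⁺]²/(K1K2)) = 1 / (1 + 10^+0.92 + 10^-1.25)
   = 1 / (1 + 8.3176 + 0.056234) = 1/9.3739 = 0.1067
[CO3²⁻] = α₂ × DIC = 0.1067 × 1.79 = 0.191 mmol/kg

[CO3²⁻] = 0.191 mmol/kg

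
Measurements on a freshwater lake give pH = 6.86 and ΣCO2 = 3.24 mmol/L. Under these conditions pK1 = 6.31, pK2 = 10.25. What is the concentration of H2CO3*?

α₀ = 1 / (1 + K1/[H⁺] + K1K2/[H⁺]²) = 1 / (1 + 10^+0.55 + 10^-2.84)
   = 1 / (1 + 3.5481 + 0.0014454) = 1/4.5496 = 0.2198
[CO2*] = α₀ × DIC = 0.2198 × 3.24 = 0.712 mmol/L

[CO2*] = 0.712 mmol/L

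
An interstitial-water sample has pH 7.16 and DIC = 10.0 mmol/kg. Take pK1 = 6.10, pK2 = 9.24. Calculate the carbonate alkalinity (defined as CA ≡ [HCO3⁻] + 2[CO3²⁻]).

CA = [HCO3⁻] + 2[CO3²⁻] = (α₁ + 2α₂)·DIC
At pH 7.16: [H⁺]/K1 = 10^-1.06 = 0.087096, K2/[H⁺] = 10^-2.08 = 0.0083176
α₁ = 1/(1 + 0.087096 + 0.0083176) = 1/1.0954 = 0.9129; α₂ = α₁·K2/[H⁺] = 0.007593
α₁ + 2α₂ = 0.9281
CA = 0.9281 × 10.0 = 9.28 mmol/kg

CA = 9.28 mmol/kg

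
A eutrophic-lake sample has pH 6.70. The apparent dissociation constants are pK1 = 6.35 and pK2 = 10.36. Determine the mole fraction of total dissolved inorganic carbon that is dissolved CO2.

α₀ = 0.309

α₀ = 1 / (1 + K1/[H⁺] + K1K2/[H⁺]²) = 1 / (1 + 10^+0.35 + 10^-3.31)
   = 1 / (1 + 2.2387 + 0.00048978) = 1/3.2392 = 0.3087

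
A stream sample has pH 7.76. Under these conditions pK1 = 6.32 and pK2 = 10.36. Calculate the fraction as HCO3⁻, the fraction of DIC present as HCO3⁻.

α₁ = 1 / (1 + [H⁺]/K1 + K2/[H⁺]) = 1 / (1 + 10^-1.44 + 10^-2.60)
   = 1 / (1 + 0.036308 + 0.0025119) = 1/1.0388 = 0.9626

α₁ = 0.963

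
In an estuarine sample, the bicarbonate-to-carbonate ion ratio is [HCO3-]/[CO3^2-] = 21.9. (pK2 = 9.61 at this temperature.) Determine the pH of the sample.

From K2 = [H⁺][CO3^2-]/[HCO3-]:  pH = pK2 − log₁₀([HCO3-]/[CO3^2-])
log₁₀(21.9) = +1.340
pH = 9.61 − (+1.340) = 8.27

pH = 8.27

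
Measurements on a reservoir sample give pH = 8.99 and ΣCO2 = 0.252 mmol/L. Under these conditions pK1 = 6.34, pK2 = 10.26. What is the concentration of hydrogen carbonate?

α₁ = 1 / (1 + [H⁺]/K1 + K2/[H⁺]) = 1 / (1 + 10^-2.65 + 10^-1.27)
   = 1 / (1 + 0.0022387 + 0.053703) = 1/1.0559 = 0.9470
[HCO3⁻] = α₁ × DIC = 0.9470 × 0.252 = 0.239 mmol/L

[HCO3⁻] = 0.239 mmol/L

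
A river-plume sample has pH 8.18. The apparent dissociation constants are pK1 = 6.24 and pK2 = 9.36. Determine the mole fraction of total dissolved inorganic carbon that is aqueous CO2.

α₀ = 1 / (1 + K1/[H⁺] + K1K2/[H⁺]²) = 1 / (1 + 10^+1.94 + 10^+0.76)
   = 1 / (1 + 87.096 + 5.7544) = 1/93.851 = 0.01066

α₀ = 0.0107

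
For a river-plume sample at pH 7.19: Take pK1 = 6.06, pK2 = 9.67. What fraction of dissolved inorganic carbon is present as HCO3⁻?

α₁ = 0.928

α₁ = 1 / (1 + [H⁺]/K1 + K2/[H⁺]) = 1 / (1 + 10^-1.13 + 10^-2.48)
   = 1 / (1 + 0.074131 + 0.0033113) = 1/1.0774 = 0.9281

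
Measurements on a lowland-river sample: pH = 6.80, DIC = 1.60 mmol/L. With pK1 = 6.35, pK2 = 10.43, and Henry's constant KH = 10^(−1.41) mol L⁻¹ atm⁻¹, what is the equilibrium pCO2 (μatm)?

pCO2 = 1.08×10^4 μatm

α₀ = 1 / (1 + K1/[H⁺] + K1K2/[H⁺]²) = 1 / (1 + 10^+0.45 + 10^-3.18)
   = 1 / (1 + 2.8184 + 0.00066069) = 1/3.8190 = 0.2618
[CO2*] = α₀ × DIC = 0.2618 × 1.60 = 0.4190 mmol/L
pCO2 = [CO2*]/KH = 4.190×10^-4 / 3.890×10^-2 = 1.08×10^4 μatm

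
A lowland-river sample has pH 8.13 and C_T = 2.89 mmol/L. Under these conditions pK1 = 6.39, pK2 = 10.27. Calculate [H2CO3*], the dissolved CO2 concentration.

α₀ = 1 / (1 + K1/[H⁺] + K1K2/[H⁺]²) = 1 / (1 + 10^+1.74 + 10^-0.40)
   = 1 / (1 + 54.954 + 0.39811) = 1/56.352 = 0.01775
[CO2*] = α₀ × DIC = 0.01775 × 2.89 = 0.0513 mmol/L

[CO2*] = 0.0513 mmol/L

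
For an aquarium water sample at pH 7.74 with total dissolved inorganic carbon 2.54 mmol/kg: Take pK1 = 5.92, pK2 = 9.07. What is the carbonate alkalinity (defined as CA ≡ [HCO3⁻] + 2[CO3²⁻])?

CA = [HCO3⁻] + 2[CO3²⁻] = (α₁ + 2α₂)·DIC
At pH 7.74: [H⁺]/K1 = 10^-1.82 = 0.015136, K2/[H⁺] = 10^-1.33 = 0.046774
α₁ = 1/(1 + 0.015136 + 0.046774) = 1/1.0619 = 0.9417; α₂ = α₁·K2/[H⁺] = 0.04405
α₁ + 2α₂ = 1.0298
CA = 1.0298 × 2.54 = 2.62 mmol/kg

CA = 2.62 mmol/kg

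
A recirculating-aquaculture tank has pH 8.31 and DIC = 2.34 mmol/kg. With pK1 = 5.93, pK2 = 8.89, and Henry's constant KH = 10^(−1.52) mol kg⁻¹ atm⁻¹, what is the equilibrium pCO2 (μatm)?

α₀ = 1 / (1 + K1/[H⁺] + K1K2/[H⁺]²) = 1 / (1 + 10^+2.38 + 10^+1.80)
   = 1 / (1 + 239.88 + 63.096) = 1/303.98 = 0.003290
[CO2*] = α₀ × DIC = 0.003290 × 2.34 = 0.007698 mmol/kg = 7.698 μmol/kg
pCO2 = [CO2*]/KH = 7.698×10^-6 / 3.020×10^-2 = 255 μatm

pCO2 = 255 μatm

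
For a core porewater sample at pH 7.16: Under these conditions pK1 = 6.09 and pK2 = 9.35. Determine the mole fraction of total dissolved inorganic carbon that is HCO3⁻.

α₁ = 1 / (1 + [H⁺]/K1 + K2/[H⁺]) = 1 / (1 + 10^-1.07 + 10^-2.19)
   = 1 / (1 + 0.085114 + 0.0064565) = 1/1.0916 = 0.9161

α₁ = 0.916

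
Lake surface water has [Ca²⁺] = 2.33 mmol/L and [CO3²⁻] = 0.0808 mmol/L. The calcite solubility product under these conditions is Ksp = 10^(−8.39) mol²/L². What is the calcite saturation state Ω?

Ω = 46.2

Ksp = 10^(−8.39) = 4.074×10^-9
Ω = [Ca²⁺][CO3²⁻]/Ksp = (2.33×10^-3)(0.0808×10^-3) / 4.074×10^-9 = 46.2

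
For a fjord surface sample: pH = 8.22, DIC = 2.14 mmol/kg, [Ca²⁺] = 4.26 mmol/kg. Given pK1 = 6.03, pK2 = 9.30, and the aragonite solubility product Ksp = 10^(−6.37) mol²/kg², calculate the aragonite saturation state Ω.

Ω = 1.63

α₂ = 1 / (1 + [H⁺]/K2 + [H⁺]²/(K1K2)) = 1 / (1 + 10^+1.08 + 10^-1.11)
   = 1 / (1 + 12.023 + 0.077625) = 1/13.100 = 0.07633
[CO3²⁻] = α₂ × DIC = 0.07633 × 2.14 = 0.1634 mmol/kg
Ksp = 10^(−6.37) = 4.266×10^-7
Ω = [Ca²⁺][CO3²⁻]/Ksp = (4.26×10^-3)(1.634×10^-4) / 4.266×10^-7 = 1.63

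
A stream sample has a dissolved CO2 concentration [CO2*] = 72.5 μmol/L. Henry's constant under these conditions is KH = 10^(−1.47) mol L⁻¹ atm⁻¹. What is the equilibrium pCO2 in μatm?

pCO2 = 2140 μatm

KH = 10^(−1.47) = 3.388×10^-2 mol L⁻¹ atm⁻¹
pCO2 = [CO2*]/KH = 72.5×10^-6 / 3.388×10^-2 = 2.14×10^-3 atm = 2140 μatm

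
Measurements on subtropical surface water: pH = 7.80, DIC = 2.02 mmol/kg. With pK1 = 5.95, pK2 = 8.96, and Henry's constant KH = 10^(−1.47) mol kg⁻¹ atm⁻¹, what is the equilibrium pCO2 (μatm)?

α₀ = 1 / (1 + K1/[H⁺] + K1K2/[H⁺]²) = 1 / (1 + 10^+1.85 + 10^+0.69)
   = 1 / (1 + 70.795 + 4.8978) = 1/76.692 = 0.01304
[CO2*] = α₀ × DIC = 0.01304 × 2.02 = 0.02634 mmol/kg
pCO2 = [CO2*]/KH = 2.634×10^-5 / 3.388×10^-2 = 777 μatm

pCO2 = 777 μatm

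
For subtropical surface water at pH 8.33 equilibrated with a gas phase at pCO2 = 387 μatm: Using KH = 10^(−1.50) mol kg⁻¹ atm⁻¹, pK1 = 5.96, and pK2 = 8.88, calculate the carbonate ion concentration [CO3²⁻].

[CO2*] = KH · pCO2 = 10^(−1.50) × 387×10^-6 = 1.224×10^-5 mol/kg
α₀ = 1/(1 + K1/[H⁺] + K1K2/[H⁺]²) = 1/(1 + 10^+2.37 + 10^+1.82) = 0.003317
DIC = [CO2*]/α₀ = 1.224×10^-5 / 0.003317 = 3.690 mmol/kg
[CO3²⁻] = α₂·DIC; α₂ = 0.2191, so [CO3²⁻] = 0.2191 × 3.690 = 0.809 mmol/kg

[CO3²⁻] = 0.809 mmol/kg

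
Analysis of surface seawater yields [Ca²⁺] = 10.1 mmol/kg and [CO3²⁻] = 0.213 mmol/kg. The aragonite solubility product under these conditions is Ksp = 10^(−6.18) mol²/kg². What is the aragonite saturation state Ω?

Ω = 3.26

Ksp = 10^(−6.18) = 6.607×10^-7
Ω = [Ca²⁺][CO3²⁻]/Ksp = (10.1×10^-3)(0.213×10^-3) / 6.607×10^-7 = 3.26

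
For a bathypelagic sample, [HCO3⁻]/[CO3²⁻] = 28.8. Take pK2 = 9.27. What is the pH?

pH = 7.81

From K2 = [H⁺][CO3²⁻]/[HCO3⁻]:  pH = pK2 − log₁₀([HCO3⁻]/[CO3²⁻])
log₁₀(28.8) = +1.459
pH = 9.27 − (+1.459) = 7.81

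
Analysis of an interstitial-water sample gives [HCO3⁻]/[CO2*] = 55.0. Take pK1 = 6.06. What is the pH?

From K1 = [H⁺][HCO3⁻]/[CO2*]:  pH = pK1 + log₁₀([HCO3⁻]/[CO2*])
log₁₀(55.0) = +1.740
pH = 6.06 + (+1.740) = 7.80

pH = 7.80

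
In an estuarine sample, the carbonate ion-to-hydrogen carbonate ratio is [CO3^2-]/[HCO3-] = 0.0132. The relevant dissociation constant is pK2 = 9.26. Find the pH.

pH = 7.38

From K2 = [H⁺][CO3^2-]/[HCO3-]:  pH = pK2 + log₁₀([CO3^2-]/[HCO3-])
log₁₀(0.0132) = -1.879
pH = 9.26 + (-1.879) = 7.38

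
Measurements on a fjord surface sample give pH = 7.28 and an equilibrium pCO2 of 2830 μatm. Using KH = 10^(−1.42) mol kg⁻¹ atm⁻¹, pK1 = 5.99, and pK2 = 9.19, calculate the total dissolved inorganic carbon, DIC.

[CO2*] = KH · pCO2 = 10^(−1.42) × 2830×10^-6 = 1.076×10^-4 mol/kg
α₀ = 1/(1 + K1/[H⁺] + K1K2/[H⁺]²) = 1/(1 + 10^+1.29 + 10^-0.62) = 0.04822
DIC = [CO2*]/α₀ = 1.076×10^-4 / 0.04822 = 2.23 mmol/kg

DIC = 2.23 mmol/kg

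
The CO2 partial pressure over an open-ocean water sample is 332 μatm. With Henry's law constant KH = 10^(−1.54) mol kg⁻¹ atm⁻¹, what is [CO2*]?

KH = 10^(−1.54) = 2.884×10^-2 mol kg⁻¹ atm⁻¹
[CO2*] = KH · pCO2 = 2.884×10^-2 × 332×10^-6 atm = 9.57×10^-6 mol/kg

[CO2*] = 9.57 μmol/kg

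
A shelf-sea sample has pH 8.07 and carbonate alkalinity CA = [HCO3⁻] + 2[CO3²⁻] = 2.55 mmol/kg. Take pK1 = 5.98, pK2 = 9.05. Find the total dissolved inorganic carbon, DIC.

DIC = 2.35 mmol/kg

CA = [HCO3⁻] + 2[CO3²⁻] = (α₁ + 2α₂)·DIC
At pH 8.07: [H⁺]/K1 = 10^-2.09 = 0.0081283, K2/[H⁺] = 10^-0.98 = 0.10471
α₁ = 1/(1 + 0.0081283 + 0.10471) = 1/1.1128 = 0.8986; α₂ = α₁·K2/[H⁺] = 0.09410
α₁ + 2α₂ = 1.0868
DIC = CA / (α₁ + 2α₂) = 2.55 / 1.0868 = 2.35 mmol/kg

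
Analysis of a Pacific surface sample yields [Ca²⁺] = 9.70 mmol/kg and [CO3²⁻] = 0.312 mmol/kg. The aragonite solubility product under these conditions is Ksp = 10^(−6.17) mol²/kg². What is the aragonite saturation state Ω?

Ksp = 10^(−6.17) = 6.761×10^-7
Ω = [Ca²⁺][CO3²⁻]/Ksp = (9.70×10^-3)(0.312×10^-3) / 6.761×10^-7 = 4.48

Ω = 4.48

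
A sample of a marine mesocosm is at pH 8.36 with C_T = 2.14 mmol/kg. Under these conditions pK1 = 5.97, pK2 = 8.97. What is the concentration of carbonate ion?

[CO3²⁻] = 0.420 mmol/kg

α₂ = 1 / (1 + [H⁺]/K2 + [H⁺]²/(K1K2)) = 1 / (1 + 10^+0.61 + 10^-1.78)
   = 1 / (1 + 4.0738 + 0.016596) = 1/5.0904 = 0.1964
[CO3²⁻] = α₂ × DIC = 0.1964 × 2.14 = 0.420 mmol/kg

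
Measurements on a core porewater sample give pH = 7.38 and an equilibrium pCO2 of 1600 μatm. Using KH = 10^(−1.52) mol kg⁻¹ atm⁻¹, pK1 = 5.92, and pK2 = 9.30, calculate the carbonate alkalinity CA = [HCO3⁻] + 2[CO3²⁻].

[CO2*] = KH · pCO2 = 10^(−1.52) × 1600×10^-6 = 4.832×10^-5 mol/kg
α₀ = 1/(1 + K1/[H⁺] + K1K2/[H⁺]²) = 1/(1 + 10^+1.46 + 10^-0.46) = 0.03313
DIC = [CO2*]/α₀ = 4.832×10^-5 / 0.03313 = 1.459 mmol/kg
CA = (α₁ + 2α₂)·DIC = (0.9554 + 2×0.01149) × 1.459 = 1.43 mmol/kg

CA = 1.43 mmol/kg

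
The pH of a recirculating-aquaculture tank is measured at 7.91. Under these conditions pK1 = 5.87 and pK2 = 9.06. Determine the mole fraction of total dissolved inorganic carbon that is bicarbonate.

α₁ = 0.926

α₁ = 1 / (1 + [H⁺]/K1 + K2/[H⁺]) = 1 / (1 + 10^-2.04 + 10^-1.15)
   = 1 / (1 + 0.0091201 + 0.070795) = 1/1.0799 = 0.9260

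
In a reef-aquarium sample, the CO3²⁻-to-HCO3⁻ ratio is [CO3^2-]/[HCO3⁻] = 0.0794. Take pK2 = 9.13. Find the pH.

From K2 = [H⁺][CO3^2-]/[HCO3⁻]:  pH = pK2 + log₁₀([CO3^2-]/[HCO3⁻])
log₁₀(0.0794) = -1.100
pH = 9.13 + (-1.100) = 8.03

pH = 8.03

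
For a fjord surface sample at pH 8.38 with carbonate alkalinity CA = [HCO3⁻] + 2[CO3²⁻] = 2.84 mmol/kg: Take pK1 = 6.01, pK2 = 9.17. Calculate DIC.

CA = [HCO3⁻] + 2[CO3²⁻] = (α₁ + 2α₂)·DIC
At pH 8.38: [H⁺]/K1 = 10^-2.37 = 0.0042658, K2/[H⁺] = 10^-0.79 = 0.16218
α₁ = 1/(1 + 0.0042658 + 0.16218) = 1/1.1664 = 0.8573; α₂ = α₁·K2/[H⁺] = 0.1390
α₁ + 2α₂ = 1.1354
DIC = CA / (α₁ + 2α₂) = 2.84 / 1.1354 = 2.50 mmol/kg

DIC = 2.50 mmol/kg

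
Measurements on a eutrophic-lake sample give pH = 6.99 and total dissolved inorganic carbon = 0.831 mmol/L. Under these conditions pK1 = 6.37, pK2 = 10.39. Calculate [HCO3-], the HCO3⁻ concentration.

[HCO3⁻] = 0.670 mmol/L

α₁ = 1 / (1 + [H⁺]/K1 + K2/[H⁺]) = 1 / (1 + 10^-0.62 + 10^-3.40)
   = 1 / (1 + 0.23988 + 0.00039811) = 1/1.2403 = 0.8063
[HCO3⁻] = α₁ × DIC = 0.8063 × 0.831 = 0.670 mmol/L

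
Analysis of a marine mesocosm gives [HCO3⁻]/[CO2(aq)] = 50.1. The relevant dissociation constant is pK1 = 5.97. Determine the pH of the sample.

pH = 7.67

From K1 = [H⁺][HCO3⁻]/[CO2(aq)]:  pH = pK1 + log₁₀([HCO3⁻]/[CO2(aq)])
log₁₀(50.1) = +1.700
pH = 5.97 + (+1.700) = 7.67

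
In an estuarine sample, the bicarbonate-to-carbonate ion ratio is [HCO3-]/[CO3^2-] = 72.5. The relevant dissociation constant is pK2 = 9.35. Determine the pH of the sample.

pH = 7.49

From K2 = [H⁺][CO3^2-]/[HCO3-]:  pH = pK2 − log₁₀([HCO3-]/[CO3^2-])
log₁₀(72.5) = +1.860
pH = 9.35 − (+1.860) = 7.49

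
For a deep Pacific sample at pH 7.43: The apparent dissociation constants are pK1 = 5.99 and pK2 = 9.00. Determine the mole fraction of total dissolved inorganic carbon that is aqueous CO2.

α₀ = 0.0341

α₀ = 1 / (1 + K1/[H⁺] + K1K2/[H⁺]²) = 1 / (1 + 10^+1.44 + 10^-0.13)
   = 1 / (1 + 27.542 + 0.74131) = 1/29.284 = 0.03415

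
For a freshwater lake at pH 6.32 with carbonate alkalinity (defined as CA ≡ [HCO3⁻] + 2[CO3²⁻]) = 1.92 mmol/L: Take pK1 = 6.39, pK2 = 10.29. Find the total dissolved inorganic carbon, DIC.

CA = [HCO3⁻] + 2[CO3²⁻] = (α₁ + 2α₂)·DIC
At pH 6.32: [H⁺]/K1 = 10^0.07 = 1.1749, K2/[H⁺] = 10^-3.97 = 0.00010715
α₁ = 1/(1 + 1.1749 + 0.00010715) = 1/2.1750 = 0.4598; α₂ = α₁·K2/[H⁺] = 4.927×10^-5
α₁ + 2α₂ = 0.4599
DIC = CA / (α₁ + 2α₂) = 1.92 / 0.4599 = 4.18 mmol/L

DIC = 4.18 mmol/L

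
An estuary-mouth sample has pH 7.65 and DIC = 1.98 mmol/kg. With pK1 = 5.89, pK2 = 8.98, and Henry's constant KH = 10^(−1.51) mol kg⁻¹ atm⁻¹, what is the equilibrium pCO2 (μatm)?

α₀ = 1 / (1 + K1/[H⁺] + K1K2/[H⁺]²) = 1 / (1 + 10^+1.76 + 10^+0.43)
   = 1 / (1 + 57.544 + 2.6915) = 1/61.236 = 0.01633
[CO2*] = α₀ × DIC = 0.01633 × 1.98 = 0.03233 mmol/kg
pCO2 = [CO2*]/KH = 3.233×10^-5 / 3.090×10^-2 = 1050 μatm

pCO2 = 1050 μatm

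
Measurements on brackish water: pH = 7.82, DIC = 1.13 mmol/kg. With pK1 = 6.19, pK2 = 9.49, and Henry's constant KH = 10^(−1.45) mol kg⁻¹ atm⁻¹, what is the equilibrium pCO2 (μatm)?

pCO2 = 715 μatm

α₀ = 1 / (1 + K1/[H⁺] + K1K2/[H⁺]²) = 1 / (1 + 10^+1.63 + 10^-0.04)
   = 1 / (1 + 42.658 + 0.91201) = 1/44.570 = 0.02244
[CO2*] = α₀ × DIC = 0.02244 × 1.13 = 0.02535 mmol/kg
pCO2 = [CO2*]/KH = 2.535×10^-5 / 3.548×10^-2 = 715 μatm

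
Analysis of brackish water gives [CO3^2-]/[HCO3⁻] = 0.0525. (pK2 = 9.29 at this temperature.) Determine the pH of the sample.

pH = 8.01

From K2 = [H⁺][CO3^2-]/[HCO3⁻]:  pH = pK2 + log₁₀([CO3^2-]/[HCO3⁻])
log₁₀(0.0525) = -1.280
pH = 9.29 + (-1.280) = 8.01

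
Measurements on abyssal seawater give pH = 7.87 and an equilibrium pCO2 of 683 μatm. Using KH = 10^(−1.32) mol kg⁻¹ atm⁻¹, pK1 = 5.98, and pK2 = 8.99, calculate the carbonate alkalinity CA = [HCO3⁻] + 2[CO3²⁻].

CA = 2.92 mmol/kg

[CO2*] = KH · pCO2 = 10^(−1.32) × 683×10^-6 = 3.269×10^-5 mol/kg
α₀ = 1/(1 + K1/[H⁺] + K1K2/[H⁺]²) = 1/(1 + 10^+1.89 + 10^+0.77) = 0.01183
DIC = [CO2*]/α₀ = 3.269×10^-5 / 0.01183 = 2.763 mmol/kg
CA = (α₁ + 2α₂)·DIC = (0.9185 + 2×0.06967) × 2.763 = 2.92 mmol/kg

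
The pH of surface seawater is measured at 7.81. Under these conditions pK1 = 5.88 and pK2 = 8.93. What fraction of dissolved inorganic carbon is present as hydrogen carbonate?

α₁ = 0.919

α₁ = 1 / (1 + [H⁺]/K1 + K2/[H⁺]) = 1 / (1 + 10^-1.93 + 10^-1.12)
   = 1 / (1 + 0.011749 + 0.075858) = 1/1.0876 = 0.9194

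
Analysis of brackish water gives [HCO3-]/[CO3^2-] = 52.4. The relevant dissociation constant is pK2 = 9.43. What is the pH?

pH = 7.71

From K2 = [H⁺][CO3^2-]/[HCO3-]:  pH = pK2 − log₁₀([HCO3-]/[CO3^2-])
log₁₀(52.4) = +1.719
pH = 9.43 − (+1.719) = 7.71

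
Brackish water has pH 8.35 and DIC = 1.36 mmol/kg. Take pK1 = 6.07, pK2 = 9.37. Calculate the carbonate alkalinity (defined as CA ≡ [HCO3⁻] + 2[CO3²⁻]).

CA = [HCO3⁻] + 2[CO3²⁻] = (α₁ + 2α₂)·DIC
At pH 8.35: [H⁺]/K1 = 10^-2.28 = 0.0052481, K2/[H⁺] = 10^-1.02 = 0.095499
α₁ = 1/(1 + 0.0052481 + 0.095499) = 1/1.1007 = 0.9085; α₂ = α₁·K2/[H⁺] = 0.08676
α₁ + 2α₂ = 1.0820
CA = 1.0820 × 1.36 = 1.47 mmol/kg

CA = 1.47 mmol/kg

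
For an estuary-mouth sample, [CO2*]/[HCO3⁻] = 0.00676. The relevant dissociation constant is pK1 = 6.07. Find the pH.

From K1 = [H⁺][HCO3⁻]/[CO2*]:  pH = pK1 − log₁₀([CO2*]/[HCO3⁻])
log₁₀(0.00676) = -2.170
pH = 6.07 − (-2.170) = 8.24

pH = 8.24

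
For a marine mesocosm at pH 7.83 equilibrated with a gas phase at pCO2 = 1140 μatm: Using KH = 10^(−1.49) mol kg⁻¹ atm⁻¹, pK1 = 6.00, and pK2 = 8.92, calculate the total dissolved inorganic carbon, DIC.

[CO2*] = KH · pCO2 = 10^(−1.49) × 1140×10^-6 = 3.689×10^-5 mol/kg
α₀ = 1/(1 + K1/[H⁺] + K1K2/[H⁺]²) = 1/(1 + 10^+1.83 + 10^+0.74) = 0.01349
DIC = [CO2*]/α₀ = 3.689×10^-5 / 0.01349 = 2.73 mmol/kg

DIC = 2.73 mmol/kg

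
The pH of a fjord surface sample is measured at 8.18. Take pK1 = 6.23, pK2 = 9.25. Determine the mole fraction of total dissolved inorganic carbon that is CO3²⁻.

α₂ = 1 / (1 + [H⁺]/K2 + [H⁺]²/(K1K2)) = 1 / (1 + 10^+1.07 + 10^-0.88)
   = 1 / (1 + 11.749 + 0.13183) = 1/12.881 = 0.07763

α₂ = 0.0776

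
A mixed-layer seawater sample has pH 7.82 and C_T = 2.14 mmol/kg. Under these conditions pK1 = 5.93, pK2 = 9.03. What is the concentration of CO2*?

α₀ = 1 / (1 + K1/[H⁺] + K1K2/[H⁺]²) = 1 / (1 + 10^+1.89 + 10^+0.68)
   = 1 / (1 + 77.625 + 4.7863) = 1/83.411 = 0.01199
[CO2*] = α₀ × DIC = 0.01199 × 2.14 = 0.0257 mmol/kg

[CO2*] = 0.0257 mmol/kg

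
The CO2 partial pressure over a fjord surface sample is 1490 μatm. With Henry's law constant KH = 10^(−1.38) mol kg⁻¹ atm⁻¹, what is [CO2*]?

KH = 10^(−1.38) = 4.169×10^-2 mol kg⁻¹ atm⁻¹
[CO2*] = KH · pCO2 = 4.169×10^-2 × 1490×10^-6 atm = 6.21×10^-5 mol/kg

[CO2*] = 62.1 μmol/kg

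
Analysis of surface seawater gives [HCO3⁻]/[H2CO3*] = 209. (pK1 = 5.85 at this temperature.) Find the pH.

From K1 = [H⁺][HCO3⁻]/[H2CO3*]:  pH = pK1 + log₁₀([HCO3⁻]/[H2CO3*])
log₁₀(209) = +2.320
pH = 5.85 + (+2.320) = 8.17

pH = 8.17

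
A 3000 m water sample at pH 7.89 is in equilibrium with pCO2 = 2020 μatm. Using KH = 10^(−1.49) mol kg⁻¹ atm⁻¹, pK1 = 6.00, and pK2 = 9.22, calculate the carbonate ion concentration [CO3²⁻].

[CO3²⁻] = 0.237 mmol/kg

[CO2*] = KH · pCO2 = 10^(−1.49) × 2020×10^-6 = 6.537×10^-5 mol/kg
α₀ = 1/(1 + K1/[H⁺] + K1K2/[H⁺]²) = 1/(1 + 10^+1.89 + 10^+0.56) = 0.01216
DIC = [CO2*]/α₀ = 6.537×10^-5 / 0.01216 = 5.377 mmol/kg
[CO3²⁻] = α₂·DIC; α₂ = 0.04414, so [CO3²⁻] = 0.04414 × 5.377 = 0.237 mmol/kg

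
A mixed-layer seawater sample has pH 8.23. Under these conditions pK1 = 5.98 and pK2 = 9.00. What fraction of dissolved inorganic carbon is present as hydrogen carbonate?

α₁ = 1 / (1 + [H⁺]/K1 + K2/[H⁺]) = 1 / (1 + 10^-2.25 + 10^-0.77)
   = 1 / (1 + 0.0056234 + 0.16982) = 1/1.1754 = 0.8507

α₁ = 0.851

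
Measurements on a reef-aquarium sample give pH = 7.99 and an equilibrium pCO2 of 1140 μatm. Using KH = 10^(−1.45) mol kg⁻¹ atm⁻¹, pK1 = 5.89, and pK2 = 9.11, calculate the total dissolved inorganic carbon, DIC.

DIC = 5.52 mmol/kg

[CO2*] = KH · pCO2 = 10^(−1.45) × 1140×10^-6 = 4.045×10^-5 mol/kg
α₀ = 1/(1 + K1/[H⁺] + K1K2/[H⁺]²) = 1/(1 + 10^+2.10 + 10^+0.98) = 0.007329
DIC = [CO2*]/α₀ = 4.045×10^-5 / 0.007329 = 5.52 mmol/kg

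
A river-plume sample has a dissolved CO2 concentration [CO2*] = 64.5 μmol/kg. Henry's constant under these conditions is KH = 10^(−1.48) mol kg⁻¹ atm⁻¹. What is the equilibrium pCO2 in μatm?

KH = 10^(−1.48) = 3.311×10^-2 mol kg⁻¹ atm⁻¹
pCO2 = [CO2*]/KH = 64.5×10^-6 / 3.311×10^-2 = 1.95×10^-3 atm = 1950 μatm

pCO2 = 1950 μatm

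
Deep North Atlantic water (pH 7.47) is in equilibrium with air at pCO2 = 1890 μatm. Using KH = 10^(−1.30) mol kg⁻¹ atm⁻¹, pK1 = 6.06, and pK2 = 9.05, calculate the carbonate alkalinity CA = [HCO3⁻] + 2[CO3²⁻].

CA = 2.56 mmol/kg

[CO2*] = KH · pCO2 = 10^(−1.30) × 1890×10^-6 = 9.472×10^-5 mol/kg
α₀ = 1/(1 + K1/[H⁺] + K1K2/[H⁺]²) = 1/(1 + 10^+1.41 + 10^-0.17) = 0.03652
DIC = [CO2*]/α₀ = 9.472×10^-5 / 0.03652 = 2.594 mmol/kg
CA = (α₁ + 2α₂)·DIC = (0.9388 + 2×0.02469) × 2.594 = 2.56 mmol/kg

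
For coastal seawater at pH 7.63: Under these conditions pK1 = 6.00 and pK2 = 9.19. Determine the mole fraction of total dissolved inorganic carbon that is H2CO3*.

α₀ = 1 / (1 + K1/[H⁺] + K1K2/[H⁺]²) = 1 / (1 + 10^+1.63 + 10^+0.07)
   = 1 / (1 + 42.658 + 1.1749) = 1/44.833 = 0.02231

α₀ = 0.0223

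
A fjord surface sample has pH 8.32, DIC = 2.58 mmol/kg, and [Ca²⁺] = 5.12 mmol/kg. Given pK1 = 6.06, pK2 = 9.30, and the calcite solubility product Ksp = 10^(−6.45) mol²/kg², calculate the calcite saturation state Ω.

Ω = 3.51

α₂ = 1 / (1 + [H⁺]/K2 + [H⁺]²/(K1K2)) = 1 / (1 + 10^+0.98 + 10^-1.28)
   = 1 / (1 + 9.5499 + 0.052481) = 1/10.602 = 0.09432
[CO3²⁻] = α₂ × DIC = 0.09432 × 2.58 = 0.2433 mmol/kg
Ksp = 10^(−6.45) = 3.548×10^-7
Ω = [Ca²⁺][CO3²⁻]/Ksp = (5.12×10^-3)(2.433×10^-4) / 3.548×10^-7 = 3.51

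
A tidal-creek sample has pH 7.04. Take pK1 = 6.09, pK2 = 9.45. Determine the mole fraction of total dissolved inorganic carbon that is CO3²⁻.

α₂ = 0.00349

α₂ = 1 / (1 + [H⁺]/K2 + [H⁺]²/(K1K2)) = 1 / (1 + 10^+2.41 + 10^+1.46)
   = 1 / (1 + 257.04 + 28.840) = 1/286.88 = 0.003486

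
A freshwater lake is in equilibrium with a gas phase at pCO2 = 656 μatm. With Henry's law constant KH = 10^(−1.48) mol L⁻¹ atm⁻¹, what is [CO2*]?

KH = 10^(−1.48) = 3.311×10^-2 mol L⁻¹ atm⁻¹
[CO2*] = KH · pCO2 = 3.311×10^-2 × 656×10^-6 atm = 2.17×10^-5 mol/L

[CO2*] = 21.7 μmol/L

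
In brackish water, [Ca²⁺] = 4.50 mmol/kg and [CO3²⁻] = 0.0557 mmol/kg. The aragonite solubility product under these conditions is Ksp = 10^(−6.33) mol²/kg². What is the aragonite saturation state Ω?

Ksp = 10^(−6.33) = 4.677×10^-7
Ω = [Ca²⁺][CO3²⁻]/Ksp = (4.50×10^-3)(0.0557×10^-3) / 4.677×10^-7 = 0.536

Ω = 0.536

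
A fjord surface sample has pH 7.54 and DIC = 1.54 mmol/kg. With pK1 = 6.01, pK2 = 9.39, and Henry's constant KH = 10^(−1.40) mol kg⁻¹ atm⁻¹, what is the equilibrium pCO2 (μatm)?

pCO2 = 1090 μatm

α₀ = 1 / (1 + K1/[H⁺] + K1K2/[H⁺]²) = 1 / (1 + 10^+1.53 + 10^-0.32)
   = 1 / (1 + 33.884 + 0.47863) = 1/35.363 = 0.02828
[CO2*] = α₀ × DIC = 0.02828 × 1.54 = 0.04355 mmol/kg
pCO2 = [CO2*]/KH = 4.355×10^-5 / 3.981×10^-2 = 1090 μatm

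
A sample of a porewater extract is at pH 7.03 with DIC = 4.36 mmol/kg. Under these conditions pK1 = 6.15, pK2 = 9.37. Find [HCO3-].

α₁ = 1 / (1 + [H⁺]/K1 + K2/[H⁺]) = 1 / (1 + 10^-0.88 + 10^-2.34)
   = 1 / (1 + 0.13183 + 0.0045709) = 1/1.1364 = 0.8800
[HCO3⁻] = α₁ × DIC = 0.8800 × 4.36 = 3.84 mmol/kg

[HCO3⁻] = 3.84 mmol/kg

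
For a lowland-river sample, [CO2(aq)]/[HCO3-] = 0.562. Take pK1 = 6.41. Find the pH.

pH = 6.66

From K1 = [H⁺][HCO3-]/[CO2(aq)]:  pH = pK1 − log₁₀([CO2(aq)]/[HCO3-])
log₁₀(0.562) = -0.250
pH = 6.41 − (-0.250) = 6.66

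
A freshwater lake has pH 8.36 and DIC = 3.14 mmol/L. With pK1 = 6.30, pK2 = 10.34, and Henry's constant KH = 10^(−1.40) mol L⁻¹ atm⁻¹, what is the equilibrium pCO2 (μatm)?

pCO2 = 674 μatm

α₀ = 1 / (1 + K1/[H⁺] + K1K2/[H⁺]²) = 1 / (1 + 10^+2.06 + 10^+0.08)
   = 1 / (1 + 114.82 + 1.2023) = 1/117.02 = 0.008546
[CO2*] = α₀ × DIC = 0.008546 × 3.14 = 0.02683 mmol/L
pCO2 = [CO2*]/KH = 2.683×10^-5 / 3.981×10^-2 = 674 μatm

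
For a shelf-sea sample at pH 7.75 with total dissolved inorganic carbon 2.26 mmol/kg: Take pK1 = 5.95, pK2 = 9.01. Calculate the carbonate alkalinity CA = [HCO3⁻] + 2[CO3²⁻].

CA = 2.34 mmol/kg

CA = [HCO3⁻] + 2[CO3²⁻] = (α₁ + 2α₂)·DIC
At pH 7.75: [H⁺]/K1 = 10^-1.80 = 0.015849, K2/[H⁺] = 10^-1.26 = 0.054954
α₁ = 1/(1 + 0.015849 + 0.054954) = 1/1.0708 = 0.9339; α₂ = α₁·K2/[H⁺] = 0.05132
α₁ + 2α₂ = 1.0365
CA = 1.0365 × 2.26 = 2.34 mmol/kg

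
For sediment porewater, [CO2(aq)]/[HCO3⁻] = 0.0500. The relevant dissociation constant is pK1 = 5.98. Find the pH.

pH = 7.28

From K1 = [H⁺][HCO3⁻]/[CO2(aq)]:  pH = pK1 − log₁₀([CO2(aq)]/[HCO3⁻])
log₁₀(0.0500) = -1.301
pH = 5.98 − (-1.301) = 7.28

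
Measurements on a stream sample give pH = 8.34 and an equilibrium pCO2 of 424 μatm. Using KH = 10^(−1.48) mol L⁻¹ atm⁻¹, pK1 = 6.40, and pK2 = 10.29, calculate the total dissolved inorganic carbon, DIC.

DIC = 1.25 mmol/L

[CO2*] = KH · pCO2 = 10^(−1.48) × 424×10^-6 = 1.404×10^-5 mol/L
α₀ = 1/(1 + K1/[H⁺] + K1K2/[H⁺]²) = 1/(1 + 10^+1.94 + 10^-0.01) = 0.01123
DIC = [CO2*]/α₀ = 1.404×10^-5 / 0.01123 = 1.25 mmol/L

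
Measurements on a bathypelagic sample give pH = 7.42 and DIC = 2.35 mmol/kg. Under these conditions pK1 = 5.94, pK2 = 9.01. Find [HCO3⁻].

[HCO3⁻] = 2.22 mmol/kg

α₁ = 1 / (1 + [H⁺]/K1 + K2/[H⁺]) = 1 / (1 + 10^-1.48 + 10^-1.59)
   = 1 / (1 + 0.033113 + 0.025704) = 1/1.0588 = 0.9445
[HCO3⁻] = α₁ × DIC = 0.9445 × 2.35 = 2.22 mmol/kg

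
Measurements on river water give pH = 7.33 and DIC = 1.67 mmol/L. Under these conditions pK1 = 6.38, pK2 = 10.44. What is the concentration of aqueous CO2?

α₀ = 1 / (1 + K1/[H⁺] + K1K2/[H⁺]²) = 1 / (1 + 10^+0.95 + 10^-2.16)
   = 1 / (1 + 8.9125 + 0.0069183) = 1/9.9194 = 0.1008
[CO2*] = α₀ × DIC = 0.1008 × 1.67 = 0.168 mmol/L

[CO2*] = 0.168 mmol/L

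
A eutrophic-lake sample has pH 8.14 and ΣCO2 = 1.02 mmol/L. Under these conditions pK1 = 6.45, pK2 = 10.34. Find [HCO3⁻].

[HCO3⁻] = 0.993 mmol/L

α₁ = 1 / (1 + [H⁺]/K1 + K2/[H⁺]) = 1 / (1 + 10^-1.69 + 10^-2.20)
   = 1 / (1 + 0.020417 + 0.0063096) = 1/1.0267 = 0.9740
[HCO3⁻] = α₁ × DIC = 0.9740 × 1.02 = 0.993 mmol/L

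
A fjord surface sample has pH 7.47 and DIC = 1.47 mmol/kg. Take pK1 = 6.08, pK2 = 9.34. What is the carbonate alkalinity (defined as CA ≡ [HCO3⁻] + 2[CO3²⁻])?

CA = [HCO3⁻] + 2[CO3²⁻] = (α₁ + 2α₂)·DIC
At pH 7.47: [H⁺]/K1 = 10^-1.39 = 0.040738, K2/[H⁺] = 10^-1.87 = 0.013490
α₁ = 1/(1 + 0.040738 + 0.013490) = 1/1.0542 = 0.9486; α₂ = α₁·K2/[H⁺] = 0.01280
α₁ + 2α₂ = 0.9742
CA = 0.9742 × 1.47 = 1.43 mmol/kg

CA = 1.43 mmol/kg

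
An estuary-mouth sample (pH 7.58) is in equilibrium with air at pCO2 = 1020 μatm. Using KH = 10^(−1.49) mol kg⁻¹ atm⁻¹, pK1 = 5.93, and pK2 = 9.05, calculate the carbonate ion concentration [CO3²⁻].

[CO3²⁻] = 0.0500 mmol/kg

[CO2*] = KH · pCO2 = 10^(−1.49) × 1020×10^-6 = 3.301×10^-5 mol/kg
α₀ = 1/(1 + K1/[H⁺] + K1K2/[H⁺]²) = 1/(1 + 10^+1.65 + 10^+0.18) = 0.02119
DIC = [CO2*]/α₀ = 3.301×10^-5 / 0.02119 = 1.557 mmol/kg
[CO3²⁻] = α₂·DIC; α₂ = 0.03208, so [CO3²⁻] = 0.03208 × 1.557 = 0.0500 mmol/kg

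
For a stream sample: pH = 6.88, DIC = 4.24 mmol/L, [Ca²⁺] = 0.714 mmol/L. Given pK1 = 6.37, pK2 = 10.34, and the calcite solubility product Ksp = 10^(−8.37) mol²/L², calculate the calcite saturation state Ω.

Ω = 0.188

α₂ = 1 / (1 + [H⁺]/K2 + [H⁺]²/(K1K2)) = 1 / (1 + 10^+3.46 + 10^+2.95)
   = 1 / (1 + 2884.0 + 891.25) = 1/3776.3 = 0.0002648
[CO3²⁻] = α₂ × DIC = 0.0002648 × 4.24 = 0.001123 mmol/L = 1.123 μmol/L
Ksp = 10^(−8.37) = 4.266×10^-9
Ω = [Ca²⁺][CO3²⁻]/Ksp = (0.714×10^-3)(1.123×10^-6) / 4.266×10^-9 = 0.188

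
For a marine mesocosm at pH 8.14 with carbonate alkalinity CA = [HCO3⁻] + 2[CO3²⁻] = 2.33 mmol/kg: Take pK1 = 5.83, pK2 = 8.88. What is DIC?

CA = [HCO3⁻] + 2[CO3²⁻] = (α₁ + 2α₂)·DIC
At pH 8.14: [H⁺]/K1 = 10^-2.31 = 0.0048978, K2/[H⁺] = 10^-0.74 = 0.18197
α₁ = 1/(1 + 0.0048978 + 0.18197) = 1/1.1869 = 0.8426; α₂ = α₁·K2/[H⁺] = 0.1533
α₁ + 2α₂ = 1.1492
DIC = CA / (α₁ + 2α₂) = 2.33 / 1.1492 = 2.03 mmol/kg

DIC = 2.03 mmol/kg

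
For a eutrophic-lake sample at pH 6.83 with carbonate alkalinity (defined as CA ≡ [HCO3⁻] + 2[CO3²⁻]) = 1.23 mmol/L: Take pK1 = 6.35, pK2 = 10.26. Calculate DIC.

DIC = 1.64 mmol/L

CA = [HCO3⁻] + 2[CO3²⁻] = (α₁ + 2α₂)·DIC
At pH 6.83: [H⁺]/K1 = 10^-0.48 = 0.33113, K2/[H⁺] = 10^-3.43 = 0.00037154
α₁ = 1/(1 + 0.33113 + 0.00037154) = 1/1.3315 = 0.7510; α₂ = α₁·K2/[H⁺] = 0.0002790
α₁ + 2α₂ = 0.7516
DIC = CA / (α₁ + 2α₂) = 1.23 / 0.7516 = 1.64 mmol/L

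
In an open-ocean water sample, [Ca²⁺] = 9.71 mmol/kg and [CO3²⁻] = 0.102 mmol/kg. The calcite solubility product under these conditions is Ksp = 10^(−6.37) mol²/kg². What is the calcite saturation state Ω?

Ksp = 10^(−6.37) = 4.266×10^-7
Ω = [Ca²⁺][CO3²⁻]/Ksp = (9.71×10^-3)(0.102×10^-3) / 4.266×10^-7 = 2.32

Ω = 2.32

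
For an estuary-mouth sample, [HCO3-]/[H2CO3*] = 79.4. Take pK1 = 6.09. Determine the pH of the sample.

pH = 7.99

From K1 = [H⁺][HCO3-]/[H2CO3*]:  pH = pK1 + log₁₀([HCO3-]/[H2CO3*])
log₁₀(79.4) = +1.900
pH = 6.09 + (+1.900) = 7.99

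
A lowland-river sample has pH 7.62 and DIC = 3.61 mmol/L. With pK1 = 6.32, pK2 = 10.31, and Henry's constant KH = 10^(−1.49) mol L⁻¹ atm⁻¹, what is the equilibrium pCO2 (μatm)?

pCO2 = 5310 μatm

α₀ = 1 / (1 + K1/[H⁺] + K1K2/[H⁺]²) = 1 / (1 + 10^+1.30 + 10^-1.39)
   = 1 / (1 + 19.953 + 0.040738) = 1/20.993 = 0.04763
[CO2*] = α₀ × DIC = 0.04763 × 3.61 = 0.1720 mmol/L
pCO2 = [CO2*]/KH = 1.720×10^-4 / 3.236×10^-2 = 5310 μatm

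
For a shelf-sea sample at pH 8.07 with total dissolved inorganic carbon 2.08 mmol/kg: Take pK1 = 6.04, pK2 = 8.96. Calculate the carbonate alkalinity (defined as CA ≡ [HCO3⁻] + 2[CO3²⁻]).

CA = [HCO3⁻] + 2[CO3²⁻] = (α₁ + 2α₂)·DIC
At pH 8.07: [H⁺]/K1 = 10^-2.03 = 0.0093325, K2/[H⁺] = 10^-0.89 = 0.12882
α₁ = 1/(1 + 0.0093325 + 0.12882) = 1/1.1382 = 0.8786; α₂ = α₁·K2/[H⁺] = 0.1132
α₁ + 2α₂ = 1.1050
CA = 1.1050 × 2.08 = 2.30 mmol/kg

CA = 2.30 mmol/kg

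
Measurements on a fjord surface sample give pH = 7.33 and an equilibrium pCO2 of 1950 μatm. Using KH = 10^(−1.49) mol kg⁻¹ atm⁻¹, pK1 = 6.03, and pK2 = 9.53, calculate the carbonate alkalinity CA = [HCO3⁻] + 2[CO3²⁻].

CA = 1.27 mmol/kg

[CO2*] = KH · pCO2 = 10^(−1.49) × 1950×10^-6 = 6.310×10^-5 mol/kg
α₀ = 1/(1 + K1/[H⁺] + K1K2/[H⁺]²) = 1/(1 + 10^+1.30 + 10^-0.90) = 0.04744
DIC = [CO2*]/α₀ = 6.310×10^-5 / 0.04744 = 1.330 mmol/kg
CA = (α₁ + 2α₂)·DIC = (0.9466 + 2×0.005973) × 1.330 = 1.27 mmol/kg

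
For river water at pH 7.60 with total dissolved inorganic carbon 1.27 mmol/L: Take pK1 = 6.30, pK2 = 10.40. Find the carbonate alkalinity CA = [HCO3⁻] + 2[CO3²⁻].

CA = [HCO3⁻] + 2[CO3²⁻] = (α₁ + 2α₂)·DIC
At pH 7.60: [H⁺]/K1 = 10^-1.30 = 0.050119, K2/[H⁺] = 10^-2.80 = 0.0015849
α₁ = 1/(1 + 0.050119 + 0.0015849) = 1/1.0517 = 0.9508; α₂ = α₁·K2/[H⁺] = 0.001507
α₁ + 2α₂ = 0.9539
CA = 0.9539 × 1.27 = 1.21 mmol/L

CA = 1.21 mmol/L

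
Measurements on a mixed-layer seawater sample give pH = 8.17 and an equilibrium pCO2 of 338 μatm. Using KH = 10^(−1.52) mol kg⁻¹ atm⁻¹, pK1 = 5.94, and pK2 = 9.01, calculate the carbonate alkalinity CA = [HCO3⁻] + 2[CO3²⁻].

CA = 2.23 mmol/kg

[CO2*] = KH · pCO2 = 10^(−1.52) × 338×10^-6 = 1.021×10^-5 mol/kg
α₀ = 1/(1 + K1/[H⁺] + K1K2/[H⁺]²) = 1/(1 + 10^+2.23 + 10^+1.39) = 0.005118
DIC = [CO2*]/α₀ = 1.021×10^-5 / 0.005118 = 1.994 mmol/kg
CA = (α₁ + 2α₂)·DIC = (0.8692 + 2×0.1256) × 1.994 = 2.23 mmol/kg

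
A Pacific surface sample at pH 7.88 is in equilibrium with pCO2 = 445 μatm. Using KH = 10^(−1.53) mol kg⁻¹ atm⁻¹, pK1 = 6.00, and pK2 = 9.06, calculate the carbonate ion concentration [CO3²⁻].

[CO3²⁻] = 0.0658 mmol/kg

[CO2*] = KH · pCO2 = 10^(−1.53) × 445×10^-6 = 1.313×10^-5 mol/kg
α₀ = 1/(1 + K1/[H⁺] + K1K2/[H⁺]²) = 1/(1 + 10^+1.88 + 10^+0.70) = 0.01221
DIC = [CO2*]/α₀ = 1.313×10^-5 / 0.01221 = 1.075 mmol/kg
[CO3²⁻] = α₂·DIC; α₂ = 0.06122, so [CO3²⁻] = 0.06122 × 1.075 = 0.0658 mmol/kg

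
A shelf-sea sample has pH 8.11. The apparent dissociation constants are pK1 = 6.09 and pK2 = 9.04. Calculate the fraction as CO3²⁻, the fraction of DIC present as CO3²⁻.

α₂ = 0.104

α₂ = 1 / (1 + [H⁺]/K2 + [H⁺]²/(K1K2)) = 1 / (1 + 10^+0.93 + 10^-1.09)
   = 1 / (1 + 8.5114 + 0.081283) = 1/9.5927 = 0.1042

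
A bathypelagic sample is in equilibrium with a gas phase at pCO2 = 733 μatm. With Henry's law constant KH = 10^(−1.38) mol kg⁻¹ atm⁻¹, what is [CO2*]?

KH = 10^(−1.38) = 4.169×10^-2 mol kg⁻¹ atm⁻¹
[CO2*] = KH · pCO2 = 4.169×10^-2 × 733×10^-6 atm = 3.06×10^-5 mol/kg

[CO2*] = 30.6 μmol/kg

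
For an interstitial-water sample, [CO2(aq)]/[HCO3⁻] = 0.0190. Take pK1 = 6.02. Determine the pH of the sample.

pH = 7.74

From K1 = [H⁺][HCO3⁻]/[CO2(aq)]:  pH = pK1 − log₁₀([CO2(aq)]/[HCO3⁻])
log₁₀(0.0190) = -1.721
pH = 6.02 − (-1.721) = 7.74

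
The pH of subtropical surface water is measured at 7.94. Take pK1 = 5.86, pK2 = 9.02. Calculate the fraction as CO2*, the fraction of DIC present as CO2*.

α₀ = 0.00762

α₀ = 1 / (1 + K1/[H⁺] + K1K2/[H⁺]²) = 1 / (1 + 10^+2.08 + 10^+1.00)
   = 1 / (1 + 120.23 + 10.000) = 1/131.23 = 0.007620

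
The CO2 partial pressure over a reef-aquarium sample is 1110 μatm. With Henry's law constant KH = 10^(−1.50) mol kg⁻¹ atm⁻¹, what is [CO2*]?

[CO2*] = 35.1 μmol/kg

KH = 10^(−1.50) = 3.162×10^-2 mol kg⁻¹ atm⁻¹
[CO2*] = KH · pCO2 = 3.162×10^-2 × 1110×10^-6 atm = 3.51×10^-5 mol/kg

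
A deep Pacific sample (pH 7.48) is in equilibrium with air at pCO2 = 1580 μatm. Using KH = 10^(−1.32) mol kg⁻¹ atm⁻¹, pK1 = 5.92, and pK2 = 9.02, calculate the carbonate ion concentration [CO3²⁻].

[CO2*] = KH · pCO2 = 10^(−1.32) × 1580×10^-6 = 7.562×10^-5 mol/kg
α₀ = 1/(1 + K1/[H⁺] + K1K2/[H⁺]²) = 1/(1 + 10^+1.56 + 10^+0.02) = 0.02607
DIC = [CO2*]/α₀ = 7.562×10^-5 / 0.02607 = 2.901 mmol/kg
[CO3²⁻] = α₂·DIC; α₂ = 0.02730, so [CO3²⁻] = 0.02730 × 2.901 = 0.0792 mmol/kg

[CO3²⁻] = 0.0792 mmol/kg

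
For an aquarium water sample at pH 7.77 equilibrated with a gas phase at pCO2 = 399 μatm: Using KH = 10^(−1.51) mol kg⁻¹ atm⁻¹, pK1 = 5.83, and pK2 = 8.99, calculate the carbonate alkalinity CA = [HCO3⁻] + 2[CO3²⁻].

[CO2*] = KH · pCO2 = 10^(−1.51) × 399×10^-6 = 1.233×10^-5 mol/kg
α₀ = 1/(1 + K1/[H⁺] + K1K2/[H⁺]²) = 1/(1 + 10^+1.94 + 10^+0.72) = 0.01071
DIC = [CO2*]/α₀ = 1.233×10^-5 / 0.01071 = 1.151 mmol/kg
CA = (α₁ + 2α₂)·DIC = (0.9331 + 2×0.05622) × 1.151 = 1.20 mmol/kg

CA = 1.20 mmol/kg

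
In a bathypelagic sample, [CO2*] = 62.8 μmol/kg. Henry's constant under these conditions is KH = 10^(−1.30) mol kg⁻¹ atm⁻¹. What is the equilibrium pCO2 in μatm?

KH = 10^(−1.30) = 5.012×10^-2 mol kg⁻¹ atm⁻¹
pCO2 = [CO2*]/KH = 62.8×10^-6 / 5.012×10^-2 = 1.25×10^-3 atm = 1250 μatm

pCO2 = 1250 μatm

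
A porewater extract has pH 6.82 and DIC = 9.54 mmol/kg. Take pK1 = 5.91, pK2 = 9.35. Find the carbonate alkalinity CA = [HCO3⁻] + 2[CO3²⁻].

CA = 8.52 mmol/kg

CA = [HCO3⁻] + 2[CO3²⁻] = (α₁ + 2α₂)·DIC
At pH 6.82: [H⁺]/K1 = 10^-0.91 = 0.12303, K2/[H⁺] = 10^-2.53 = 0.0029512
α₁ = 1/(1 + 0.12303 + 0.0029512) = 1/1.1260 = 0.8881; α₂ = α₁·K2/[H⁺] = 0.002621
α₁ + 2α₂ = 0.8934
CA = 0.8934 × 9.54 = 8.52 mmol/kg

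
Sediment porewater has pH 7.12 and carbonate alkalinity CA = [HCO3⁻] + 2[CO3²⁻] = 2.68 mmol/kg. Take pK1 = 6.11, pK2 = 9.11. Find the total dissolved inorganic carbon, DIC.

CA = [HCO3⁻] + 2[CO3²⁻] = (α₁ + 2α₂)·DIC
At pH 7.12: [H⁺]/K1 = 10^-1.01 = 0.097724, K2/[H⁺] = 10^-1.99 = 0.010233
α₁ = 1/(1 + 0.097724 + 0.010233) = 1/1.1080 = 0.9026; α₂ = α₁·K2/[H⁺] = 0.009236
α₁ + 2α₂ = 0.9210
DIC = CA / (α₁ + 2α₂) = 2.68 / 0.9210 = 2.91 mmol/kg

DIC = 2.91 mmol/kg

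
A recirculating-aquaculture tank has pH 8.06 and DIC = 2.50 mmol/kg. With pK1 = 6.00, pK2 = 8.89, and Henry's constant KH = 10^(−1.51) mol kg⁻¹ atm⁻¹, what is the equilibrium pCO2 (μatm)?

pCO2 = 609 μatm

α₀ = 1 / (1 + K1/[H⁺] + K1K2/[H⁺]²) = 1 / (1 + 10^+2.06 + 10^+1.23)
   = 1 / (1 + 114.82 + 16.982) = 1/132.80 = 0.007530
[CO2*] = α₀ × DIC = 0.007530 × 2.50 = 0.01883 mmol/kg = 18.83 μmol/kg
pCO2 = [CO2*]/KH = 1.883×10^-5 / 3.090×10^-2 = 609 μatm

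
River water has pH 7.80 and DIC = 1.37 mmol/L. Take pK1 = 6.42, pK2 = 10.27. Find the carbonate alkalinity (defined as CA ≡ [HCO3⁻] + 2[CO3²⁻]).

CA = 1.32 mmol/L

CA = [HCO3⁻] + 2[CO3²⁻] = (α₁ + 2α₂)·DIC
At pH 7.80: [H⁺]/K1 = 10^-1.38 = 0.041687, K2/[H⁺] = 10^-2.47 = 0.0033884
α₁ = 1/(1 + 0.041687 + 0.0033884) = 1/1.0451 = 0.9569; α₂ = α₁·K2/[H⁺] = 0.003242
α₁ + 2α₂ = 0.9634
CA = 0.9634 × 1.37 = 1.32 mmol/L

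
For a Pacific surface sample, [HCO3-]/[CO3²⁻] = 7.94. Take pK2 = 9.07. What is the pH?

From K2 = [H⁺][CO3²⁻]/[HCO3-]:  pH = pK2 − log₁₀([HCO3-]/[CO3²⁻])
log₁₀(7.94) = +0.900
pH = 9.07 − (+0.900) = 8.17

pH = 8.17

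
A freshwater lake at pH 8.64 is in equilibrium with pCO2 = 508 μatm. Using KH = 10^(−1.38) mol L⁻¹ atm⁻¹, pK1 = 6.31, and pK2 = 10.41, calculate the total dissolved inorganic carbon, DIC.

[CO2*] = KH · pCO2 = 10^(−1.38) × 508×10^-6 = 2.118×10^-5 mol/L
α₀ = 1/(1 + K1/[H⁺] + K1K2/[H⁺]²) = 1/(1 + 10^+2.33 + 10^+0.56) = 0.004578
DIC = [CO2*]/α₀ = 2.118×10^-5 / 0.004578 = 4.63 mmol/L

DIC = 4.63 mmol/L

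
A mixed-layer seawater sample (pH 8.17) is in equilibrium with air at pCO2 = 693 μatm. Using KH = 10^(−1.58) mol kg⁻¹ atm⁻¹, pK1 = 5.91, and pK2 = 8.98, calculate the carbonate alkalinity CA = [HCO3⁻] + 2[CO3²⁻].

CA = 4.34 mmol/kg

[CO2*] = KH · pCO2 = 10^(−1.58) × 693×10^-6 = 1.823×10^-5 mol/kg
α₀ = 1/(1 + K1/[H⁺] + K1K2/[H⁺]²) = 1/(1 + 10^+2.26 + 10^+1.45) = 0.004736
DIC = [CO2*]/α₀ = 1.823×10^-5 / 0.004736 = 3.849 mmol/kg
CA = (α₁ + 2α₂)·DIC = (0.8618 + 2×0.1335) × 3.849 = 4.34 mmol/kg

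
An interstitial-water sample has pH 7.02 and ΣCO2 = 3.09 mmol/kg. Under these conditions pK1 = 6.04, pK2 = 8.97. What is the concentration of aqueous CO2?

[CO2*] = 0.290 mmol/kg

α₀ = 1 / (1 + K1/[H⁺] + K1K2/[H⁺]²) = 1 / (1 + 10^+0.98 + 10^-0.97)
   = 1 / (1 + 9.5499 + 0.10715) = 1/10.657 = 0.09383
[CO2*] = α₀ × DIC = 0.09383 × 3.09 = 0.290 mmol/kg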